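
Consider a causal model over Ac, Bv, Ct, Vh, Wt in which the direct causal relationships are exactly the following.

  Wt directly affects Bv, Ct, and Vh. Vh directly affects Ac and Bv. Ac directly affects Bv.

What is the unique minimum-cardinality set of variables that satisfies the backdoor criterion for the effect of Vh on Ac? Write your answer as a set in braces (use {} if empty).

Variables eligible for adjustment (non-descendants of Vh, excluding Vh and Ac): {Ct, Wt}.
Backdoor paths from Vh to Ac:
  P1: Vh <- Wt -> Bv <- Ac
Each backdoor path contains an unconditioned collider, so every path is already blocked with the empty conditioning set:
  P1: blocked at collider Bv (neither it nor any descendant is in the conditioning set).
The empty set is therefore the unique smallest valid set.

{}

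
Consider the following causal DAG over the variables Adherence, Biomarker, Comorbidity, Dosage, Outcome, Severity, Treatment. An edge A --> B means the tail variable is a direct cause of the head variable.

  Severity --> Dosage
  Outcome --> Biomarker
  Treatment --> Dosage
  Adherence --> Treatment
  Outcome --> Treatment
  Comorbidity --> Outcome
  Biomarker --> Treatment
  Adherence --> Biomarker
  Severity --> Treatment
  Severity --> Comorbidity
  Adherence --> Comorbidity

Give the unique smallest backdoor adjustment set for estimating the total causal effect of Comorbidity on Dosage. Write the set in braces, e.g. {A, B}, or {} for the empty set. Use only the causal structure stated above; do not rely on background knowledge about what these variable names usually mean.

{Adherence, Severity}

Variables eligible for adjustment (non-descendants of Comorbidity, excluding Comorbidity and Dosage): {Adherence, Severity}.
Backdoor paths from Comorbidity to Dosage:
  P1: Comorbidity <- Adherence -> Biomarker <- Outcome -> Treatment <- Severity -> Dosage
  P2: Comorbidity <- Adherence -> Biomarker <- Outcome -> Treatment -> Dosage
  P3: Comorbidity <- Adherence -> Biomarker -> Treatment <- Severity -> Dosage
  P4: Comorbidity <- Adherence -> Biomarker -> Treatment -> Dosage
  P5: Comorbidity <- Adherence -> Treatment <- Severity -> Dosage
  P6: Comorbidity <- Adherence -> Treatment -> Dosage
  P7: Comorbidity <- Severity -> Treatment -> Dosage
  P8: Comorbidity <- Severity -> Dosage
The empty set is not sufficient: P4 (Comorbidity <- Adherence -> Biomarker -> Treatment -> Dosage) has no collider blocking it and no conditioned non-collider, so it is open.
Try {Adherence, Severity}:
  P1: blocked at fork node Adherence ∈ conditioning set.
  P2: blocked at fork node Adherence ∈ conditioning set.
  P3: blocked at fork node Adherence ∈ conditioning set.
  P4: blocked at fork node Adherence ∈ conditioning set.
  P5: blocked at fork node Adherence ∈ conditioning set.
  P6: blocked at fork node Adherence ∈ conditioning set.
  P7: blocked at fork node Severity ∈ conditioning set.
  P8: blocked at fork node Severity ∈ conditioning set.
{Adherence, Severity} contains no descendant of Comorbidity and blocks every backdoor path.
Every element of {Adherence, Severity} is needed (dropping Adherence leaves P4 open; dropping Severity leaves P7 open), so no proper subset is valid.
Among all size-2 subsets of the eligible variables, only {Adherence, Severity} blocks every backdoor path, so it is the unique smallest valid adjustment set.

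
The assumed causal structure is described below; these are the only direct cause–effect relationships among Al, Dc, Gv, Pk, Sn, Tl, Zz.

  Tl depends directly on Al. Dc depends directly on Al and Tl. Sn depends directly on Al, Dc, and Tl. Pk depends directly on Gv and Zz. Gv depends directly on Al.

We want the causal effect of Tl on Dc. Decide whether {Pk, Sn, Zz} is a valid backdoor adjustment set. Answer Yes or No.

Backdoor paths from Tl to Dc (paths whose first edge points into Tl):
  P1: Tl <- Al -> Dc
  P2: Tl <- Al -> Sn <- Dc
Condition 1 (no descendant of Tl in the set): FAILS — Sn is a descendant of Tl.
Condition 2 (every backdoor path blocked by {Pk, Sn, Zz}):
  P1: open — no interior node is in the conditioning set.
  P2: open — collider(s) Sn are conditioned on (or have a conditioned descendant) and no non-collider on the path is in the set.
{Pk, Sn, Zz} does not satisfy the backdoor criterion.

No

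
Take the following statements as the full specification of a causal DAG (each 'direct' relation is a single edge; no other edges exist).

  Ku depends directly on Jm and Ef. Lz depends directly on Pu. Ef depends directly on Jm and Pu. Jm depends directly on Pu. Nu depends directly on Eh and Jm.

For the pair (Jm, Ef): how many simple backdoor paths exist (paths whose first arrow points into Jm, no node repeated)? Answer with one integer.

1

A backdoor path from Jm to Ef is any simple undirected path whose first edge points into Jm (i.e. leaves Jm via a parent).
Parents of Jm: {Pu}.
Enumerating:
  P1: Jm <- Pu -> Ef
That exhausts the simple backdoor paths. Count: 1.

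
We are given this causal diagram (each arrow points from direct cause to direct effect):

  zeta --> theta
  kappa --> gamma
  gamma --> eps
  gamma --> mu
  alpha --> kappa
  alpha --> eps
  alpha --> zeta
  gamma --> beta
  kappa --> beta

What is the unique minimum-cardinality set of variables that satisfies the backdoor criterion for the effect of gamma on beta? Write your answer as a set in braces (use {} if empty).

Variables eligible for adjustment (non-descendants of gamma, excluding gamma and beta): {alpha, kappa, theta, zeta}.
Backdoor paths from gamma to beta:
  P1: gamma <- kappa -> beta
The empty set is not sufficient: P1 (gamma <- kappa -> beta) has no collider blocking it and no conditioned non-collider, so it is open.
Try {kappa}:
  P1: blocked at fork node kappa ∈ conditioning set.
{kappa} contains no descendant of gamma and blocks every backdoor path.
No other singleton works — e.g. {alpha} leaves P1 open — so {kappa} is the unique smallest valid adjustment set.

{kappa}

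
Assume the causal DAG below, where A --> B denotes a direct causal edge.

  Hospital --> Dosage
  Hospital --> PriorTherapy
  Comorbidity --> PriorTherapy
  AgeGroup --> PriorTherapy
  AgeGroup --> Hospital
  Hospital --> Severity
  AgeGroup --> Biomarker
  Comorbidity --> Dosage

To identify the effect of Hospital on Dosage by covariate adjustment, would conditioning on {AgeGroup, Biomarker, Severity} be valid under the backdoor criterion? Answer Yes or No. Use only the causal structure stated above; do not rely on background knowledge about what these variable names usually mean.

No

Backdoor paths from Hospital to Dosage (paths whose first edge points into Hospital):
  P1: Hospital <- AgeGroup -> PriorTherapy <- Comorbidity -> Dosage
Condition 1 (no descendant of Hospital in the set): FAILS — Severity is a descendant of Hospital.
Condition 2 (every backdoor path blocked by {AgeGroup, Biomarker, Severity}):
  P1: blocked at fork node AgeGroup ∈ conditioning set.
{AgeGroup, Biomarker, Severity} does not satisfy the backdoor criterion.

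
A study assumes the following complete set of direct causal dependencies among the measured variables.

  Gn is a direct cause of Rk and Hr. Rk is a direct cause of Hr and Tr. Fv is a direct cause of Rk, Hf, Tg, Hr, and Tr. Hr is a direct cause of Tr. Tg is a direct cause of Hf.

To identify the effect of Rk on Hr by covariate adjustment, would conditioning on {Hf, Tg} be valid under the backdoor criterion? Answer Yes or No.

Backdoor paths from Rk to Hr (paths whose first edge points into Rk):
  P1: Rk <- Fv -> Hr
  P2: Rk <- Fv -> Tr <- Hr
  P3: Rk <- Gn -> Hr
Condition 1 (no descendant of Rk in the set): holds — descendants of Rk are {Hr, Tr}; none are in {Hf, Tg}.
Condition 2 (every backdoor path blocked by {Hf, Tg}):
  P1: open — no interior node is in the conditioning set.
  P2: blocked at collider Tr (neither it nor any descendant is in the conditioning set).
  P3: open — no interior node is in the conditioning set.
{Hf, Tg} does not satisfy the backdoor criterion.

No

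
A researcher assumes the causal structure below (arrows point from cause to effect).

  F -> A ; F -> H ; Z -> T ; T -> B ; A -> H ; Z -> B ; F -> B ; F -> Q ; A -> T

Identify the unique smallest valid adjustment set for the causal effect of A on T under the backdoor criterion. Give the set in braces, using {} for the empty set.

{}

Variables eligible for adjustment (non-descendants of A, excluding A and T): {F, Q, Z}.
Backdoor paths from A to T:
  P1: A <- F -> B <- Z -> T
  P2: A <- F -> B <- T
Each backdoor path contains an unconditioned collider, so every path is already blocked with the empty conditioning set:
  P1: blocked at collider B (neither it nor any descendant is in the conditioning set).
  P2: blocked at collider B (neither it nor any descendant is in the conditioning set).
The empty set is therefore the unique smallest valid set.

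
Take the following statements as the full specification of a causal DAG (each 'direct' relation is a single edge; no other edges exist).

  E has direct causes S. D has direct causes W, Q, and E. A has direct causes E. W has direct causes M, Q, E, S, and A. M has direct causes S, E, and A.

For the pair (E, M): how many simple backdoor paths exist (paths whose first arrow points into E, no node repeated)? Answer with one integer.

A backdoor path from E to M is any simple undirected path whose first edge points into E (i.e. leaves E via a parent).
Parents of E: {S}.
Enumerating:
  P1: E <- S -> M
  P2: E <- S -> W <- A -> M
  P3: E <- S -> W <- M
That exhausts the simple backdoor paths. Count: 3.

3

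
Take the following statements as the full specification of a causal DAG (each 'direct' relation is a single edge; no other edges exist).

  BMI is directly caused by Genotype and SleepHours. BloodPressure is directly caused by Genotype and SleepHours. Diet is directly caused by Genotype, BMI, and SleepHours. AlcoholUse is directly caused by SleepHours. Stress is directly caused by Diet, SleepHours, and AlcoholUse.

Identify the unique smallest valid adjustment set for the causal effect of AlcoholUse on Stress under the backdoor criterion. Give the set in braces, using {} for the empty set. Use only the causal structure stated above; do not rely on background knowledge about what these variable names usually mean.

{SleepHours}

Variables eligible for adjustment (non-descendants of AlcoholUse, excluding AlcoholUse and Stress): {BMI, BloodPressure, Diet, Genotype, SleepHours}.
Backdoor paths from AlcoholUse to Stress:
  P1: AlcoholUse <- SleepHours -> BMI <- Genotype -> Diet -> Stress
  P2: AlcoholUse <- SleepHours -> BMI -> Diet -> Stress
  P3: AlcoholUse <- SleepHours -> BloodPressure <- Genotype -> BMI -> Diet -> Stress
  P4: AlcoholUse <- SleepHours -> BloodPressure <- Genotype -> Diet -> Stress
  P5: AlcoholUse <- SleepHours -> Diet -> Stress
  P6: AlcoholUse <- SleepHours -> Stress
The empty set is not sufficient: P2 (AlcoholUse <- SleepHours -> BMI -> Diet -> Stress) has no collider blocking it and no conditioned non-collider, so it is open.
Try {SleepHours}:
  P1: blocked at fork node SleepHours ∈ conditioning set.
  P2: blocked at fork node SleepHours ∈ conditioning set.
  P3: blocked at fork node SleepHours ∈ conditioning set.
  P4: blocked at fork node SleepHours ∈ conditioning set.
  P5: blocked at fork node SleepHours ∈ conditioning set.
  P6: blocked at fork node SleepHours ∈ conditioning set.
{SleepHours} contains no descendant of AlcoholUse and blocks every backdoor path.
No other singleton works — e.g. {Genotype} leaves P2 open — so {SleepHours} is the unique smallest valid adjustment set.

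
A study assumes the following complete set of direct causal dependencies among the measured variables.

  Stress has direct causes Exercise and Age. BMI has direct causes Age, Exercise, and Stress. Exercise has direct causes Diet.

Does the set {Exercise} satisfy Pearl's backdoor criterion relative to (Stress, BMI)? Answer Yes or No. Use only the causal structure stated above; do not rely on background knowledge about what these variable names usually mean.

No

Backdoor paths from Stress to BMI (paths whose first edge points into Stress):
  P1: Stress <- Age -> BMI
  P2: Stress <- Exercise -> BMI
Condition 1 (no descendant of Stress in the set): holds — descendants of Stress are {BMI}; none are in {Exercise}.
Condition 2 (every backdoor path blocked by {Exercise}):
  P1: open — no interior node is in the conditioning set.
  P2: blocked at fork node Exercise ∈ conditioning set.
{Exercise} does not satisfy the backdoor criterion.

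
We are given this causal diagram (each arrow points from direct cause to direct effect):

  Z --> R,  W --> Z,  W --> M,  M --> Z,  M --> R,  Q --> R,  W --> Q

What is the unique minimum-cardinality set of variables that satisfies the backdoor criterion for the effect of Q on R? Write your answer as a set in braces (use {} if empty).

Variables eligible for adjustment (non-descendants of Q, excluding Q and R): {M, W, Z}.
Backdoor paths from Q to R:
  P1: Q <- W -> M -> Z -> R
  P2: Q <- W -> M -> R
  P3: Q <- W -> Z <- M -> R
  P4: Q <- W -> Z -> R
The empty set is not sufficient: P1 (Q <- W -> M -> Z -> R) has no collider blocking it and no conditioned non-collider, so it is open.
Try {W}:
  P1: blocked at fork node W ∈ conditioning set.
  P2: blocked at fork node W ∈ conditioning set.
  P3: blocked at fork node W ∈ conditioning set.
  P4: blocked at fork node W ∈ conditioning set.
{W} contains no descendant of Q and blocks every backdoor path.
No other singleton works — e.g. {M} leaves P4 open — so {W} is the unique smallest valid adjustment set.

{W}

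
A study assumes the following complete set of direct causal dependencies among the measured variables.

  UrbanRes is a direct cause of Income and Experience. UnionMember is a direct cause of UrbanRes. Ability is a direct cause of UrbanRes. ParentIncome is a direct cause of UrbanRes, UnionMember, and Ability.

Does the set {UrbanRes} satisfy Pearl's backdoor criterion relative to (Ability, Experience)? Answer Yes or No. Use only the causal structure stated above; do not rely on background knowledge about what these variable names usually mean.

Backdoor paths from Ability to Experience (paths whose first edge points into Ability):
  P1: Ability <- ParentIncome -> UnionMember -> UrbanRes -> Experience
  P2: Ability <- ParentIncome -> UrbanRes -> Experience
Condition 1 (no descendant of Ability in the set): FAILS — UrbanRes is a descendant of Ability.
Condition 2 (every backdoor path blocked by {UrbanRes}):
  P1: blocked at chain node UrbanRes ∈ conditioning set.
  P2: blocked at chain node UrbanRes ∈ conditioning set.
{UrbanRes} does not satisfy the backdoor criterion.

No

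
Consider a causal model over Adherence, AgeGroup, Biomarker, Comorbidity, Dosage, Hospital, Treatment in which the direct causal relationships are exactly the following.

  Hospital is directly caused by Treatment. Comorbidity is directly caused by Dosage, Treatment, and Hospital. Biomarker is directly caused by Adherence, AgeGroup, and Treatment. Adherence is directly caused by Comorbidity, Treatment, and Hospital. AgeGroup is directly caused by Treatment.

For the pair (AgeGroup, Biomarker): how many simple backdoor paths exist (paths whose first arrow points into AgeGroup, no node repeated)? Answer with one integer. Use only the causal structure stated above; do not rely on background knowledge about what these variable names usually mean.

A backdoor path from AgeGroup to Biomarker is any simple undirected path whose first edge points into AgeGroup (i.e. leaves AgeGroup via a parent).
Parents of AgeGroup: {Treatment}.
Enumerating:
  P1: AgeGroup <- Treatment -> Hospital -> Comorbidity -> Adherence -> Biomarker
  P2: AgeGroup <- Treatment -> Hospital -> Adherence -> Biomarker
  P3: AgeGroup <- Treatment -> Comorbidity <- Hospital -> Adherence -> Biomarker
  P4: AgeGroup <- Treatment -> Comorbidity -> Adherence -> Biomarker
  P5: AgeGroup <- Treatment -> Adherence -> Biomarker
  P6: AgeGroup <- Treatment -> Biomarker
That exhausts the simple backdoor paths. Count: 6.

6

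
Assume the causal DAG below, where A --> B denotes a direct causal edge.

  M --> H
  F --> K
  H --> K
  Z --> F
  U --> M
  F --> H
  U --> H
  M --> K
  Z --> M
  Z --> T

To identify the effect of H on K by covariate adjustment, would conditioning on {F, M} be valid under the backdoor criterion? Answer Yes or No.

Backdoor paths from H to K (paths whose first edge points into H):
  P1: H <- U -> M <- Z -> F -> K
  P2: H <- U -> M -> K
  P3: H <- F <- Z -> M -> K
  P4: H <- F -> K
  P5: H <- M <- Z -> F -> K
  P6: H <- M -> K
Condition 1 (no descendant of H in the set): holds — descendants of H are {K}; none are in {F, M}.
Condition 2 (every backdoor path blocked by {F, M}):
  P1: blocked at chain node F ∈ conditioning set.
  P2: blocked at chain node M ∈ conditioning set.
  P3: blocked at chain node F ∈ conditioning set.
  P4: blocked at fork node F ∈ conditioning set.
  P5: blocked at chain node M ∈ conditioning set.
  P6: blocked at fork node M ∈ conditioning set.
{F, M} satisfies the backdoor criterion.

Yes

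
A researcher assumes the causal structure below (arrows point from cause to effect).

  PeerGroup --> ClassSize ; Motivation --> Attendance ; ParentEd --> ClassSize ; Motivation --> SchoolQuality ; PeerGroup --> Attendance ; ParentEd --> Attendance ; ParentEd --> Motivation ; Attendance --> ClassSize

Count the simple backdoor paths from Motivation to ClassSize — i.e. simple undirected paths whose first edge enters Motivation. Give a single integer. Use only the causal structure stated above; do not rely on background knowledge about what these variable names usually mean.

3

A backdoor path from Motivation to ClassSize is any simple undirected path whose first edge points into Motivation (i.e. leaves Motivation via a parent).
Parents of Motivation: {ParentEd}.
Enumerating:
  P1: Motivation <- ParentEd -> Attendance <- PeerGroup -> ClassSize
  P2: Motivation <- ParentEd -> Attendance -> ClassSize
  P3: Motivation <- ParentEd -> ClassSize
That exhausts the simple backdoor paths. Count: 3.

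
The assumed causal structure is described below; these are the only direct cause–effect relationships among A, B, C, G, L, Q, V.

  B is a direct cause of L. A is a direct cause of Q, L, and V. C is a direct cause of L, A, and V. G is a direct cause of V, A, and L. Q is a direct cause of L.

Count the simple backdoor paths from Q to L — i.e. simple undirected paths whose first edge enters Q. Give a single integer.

7

A backdoor path from Q to L is any simple undirected path whose first edge points into Q (i.e. leaves Q via a parent).
Parents of Q: {A}.
Enumerating:
  P1: Q <- A <- G -> V <- C -> L
  P2: Q <- A <- G -> L
  P3: Q <- A <- C -> V <- G -> L
  P4: Q <- A <- C -> L
  P5: Q <- A -> V <- G -> L
  P6: Q <- A -> V <- C -> L
  P7: Q <- A -> L
That exhausts the simple backdoor paths. Count: 7.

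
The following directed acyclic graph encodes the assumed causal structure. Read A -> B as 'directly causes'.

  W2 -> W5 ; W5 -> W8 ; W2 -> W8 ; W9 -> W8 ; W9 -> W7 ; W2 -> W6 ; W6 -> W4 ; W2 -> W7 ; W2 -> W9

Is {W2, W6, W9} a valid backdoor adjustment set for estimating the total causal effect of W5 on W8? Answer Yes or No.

Yes

Backdoor paths from W5 to W8 (paths whose first edge points into W5):
  P1: W5 <- W2 -> W9 -> W8
  P2: W5 <- W2 -> W8
  P3: W5 <- W2 -> W7 <- W9 -> W8
Condition 1 (no descendant of W5 in the set): holds — descendants of W5 are {W8}; none are in {W2, W6, W9}.
Condition 2 (every backdoor path blocked by {W2, W6, W9}):
  P1: blocked at fork node W2 ∈ conditioning set.
  P2: blocked at fork node W2 ∈ conditioning set.
  P3: blocked at fork node W2 ∈ conditioning set.
{W2, W6, W9} satisfies the backdoor criterion.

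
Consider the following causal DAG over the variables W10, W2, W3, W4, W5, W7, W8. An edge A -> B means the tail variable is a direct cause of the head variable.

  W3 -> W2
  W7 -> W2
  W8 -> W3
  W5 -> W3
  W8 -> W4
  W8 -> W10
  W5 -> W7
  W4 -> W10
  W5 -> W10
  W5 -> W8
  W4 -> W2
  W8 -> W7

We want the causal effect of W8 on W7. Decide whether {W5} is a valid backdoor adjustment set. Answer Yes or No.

Backdoor paths from W8 to W7 (paths whose first edge points into W8):
  P1: W8 <- W5 -> W3 -> W2 <- W7
  P2: W8 <- W5 -> W7
  P3: W8 <- W5 -> W10 <- W4 -> W2 <- W7
Condition 1 (no descendant of W8 in the set): holds — descendants of W8 are {W10, W2, W3, W4, W7}; none are in {W5}.
Condition 2 (every backdoor path blocked by {W5}):
  P1: blocked at fork node W5 ∈ conditioning set.
  P2: blocked at fork node W5 ∈ conditioning set.
  P3: blocked at fork node W5 ∈ conditioning set.
{W5} satisfies the backdoor criterion.

Yes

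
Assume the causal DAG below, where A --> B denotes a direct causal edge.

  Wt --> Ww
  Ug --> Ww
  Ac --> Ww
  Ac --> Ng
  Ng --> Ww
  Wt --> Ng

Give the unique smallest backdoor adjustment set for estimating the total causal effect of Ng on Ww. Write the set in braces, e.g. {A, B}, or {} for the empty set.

{Ac, Wt}

Variables eligible for adjustment (non-descendants of Ng, excluding Ng and Ww): {Ac, Ug, Wt}.
Backdoor paths from Ng to Ww:
  P1: Ng <- Ac -> Ww
  P2: Ng <- Wt -> Ww
The empty set is not sufficient: P1 (Ng <- Ac -> Ww) has no collider blocking it and no conditioned non-collider, so it is open.
Try {Ac, Wt}:
  P1: blocked at fork node Ac ∈ conditioning set.
  P2: blocked at fork node Wt ∈ conditioning set.
{Ac, Wt} contains no descendant of Ng and blocks every backdoor path.
Every element of {Ac, Wt} is needed (dropping Ac leaves P1 open; dropping Wt leaves P2 open), so no proper subset is valid.
Among all size-2 subsets of the eligible variables, only {Ac, Wt} blocks every backdoor path, so it is the unique smallest valid adjustment set.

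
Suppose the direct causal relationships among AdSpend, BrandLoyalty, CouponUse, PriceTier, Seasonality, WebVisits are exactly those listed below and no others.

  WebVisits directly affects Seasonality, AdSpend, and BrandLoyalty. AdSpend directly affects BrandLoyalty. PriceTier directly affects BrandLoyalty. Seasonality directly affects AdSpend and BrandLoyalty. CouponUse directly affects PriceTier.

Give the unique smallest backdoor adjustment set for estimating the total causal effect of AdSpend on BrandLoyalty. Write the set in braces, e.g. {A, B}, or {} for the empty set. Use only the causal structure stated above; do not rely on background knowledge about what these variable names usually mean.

Variables eligible for adjustment (non-descendants of AdSpend, excluding AdSpend and BrandLoyalty): {CouponUse, PriceTier, Seasonality, WebVisits}.
Backdoor paths from AdSpend to BrandLoyalty:
  P1: AdSpend <- WebVisits -> Seasonality -> BrandLoyalty
  P2: AdSpend <- WebVisits -> BrandLoyalty
  P3: AdSpend <- Seasonality <- WebVisits -> BrandLoyalty
  P4: AdSpend <- Seasonality -> BrandLoyalty
The empty set is not sufficient: P1 (AdSpend <- WebVisits -> Seasonality -> BrandLoyalty) has no collider blocking it and no conditioned non-collider, so it is open.
Try {Seasonality, WebVisits}:
  P1: blocked at fork node WebVisits ∈ conditioning set.
  P2: blocked at fork node WebVisits ∈ conditioning set.
  P3: blocked at chain node Seasonality ∈ conditioning set.
  P4: blocked at fork node Seasonality ∈ conditioning set.
{Seasonality, WebVisits} contains no descendant of AdSpend and blocks every backdoor path.
Every element of {Seasonality, WebVisits} is needed (dropping Seasonality leaves P4 open; dropping WebVisits leaves P2 open), so no proper subset is valid.
Among all size-2 subsets of the eligible variables, only {Seasonality, WebVisits} blocks every backdoor path, so it is the unique smallest valid adjustment set.

{Seasonality, WebVisits}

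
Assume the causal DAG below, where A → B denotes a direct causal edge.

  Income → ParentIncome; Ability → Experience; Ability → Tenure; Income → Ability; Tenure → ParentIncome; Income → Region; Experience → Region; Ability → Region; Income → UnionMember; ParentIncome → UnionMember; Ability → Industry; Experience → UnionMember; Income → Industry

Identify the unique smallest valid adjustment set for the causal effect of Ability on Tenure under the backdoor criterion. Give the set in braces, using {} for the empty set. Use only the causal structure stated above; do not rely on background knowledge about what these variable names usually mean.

{}

Variables eligible for adjustment (non-descendants of Ability, excluding Ability and Tenure): {Income}.
Backdoor paths from Ability to Tenure:
  P1: Ability <- Income -> Region <- Experience -> UnionMember <- ParentIncome <- Tenure
  P2: Ability <- Income -> ParentIncome <- Tenure
  P3: Ability <- Income -> UnionMember <- ParentIncome <- Tenure
Each backdoor path contains an unconditioned collider, so every path is already blocked with the empty conditioning set:
  P1: blocked at collider Region (neither it nor any descendant is in the conditioning set).
  P2: blocked at collider ParentIncome (neither it nor any descendant is in the conditioning set).
  P3: blocked at collider UnionMember (neither it nor any descendant is in the conditioning set).
The empty set is therefore the unique smallest valid set.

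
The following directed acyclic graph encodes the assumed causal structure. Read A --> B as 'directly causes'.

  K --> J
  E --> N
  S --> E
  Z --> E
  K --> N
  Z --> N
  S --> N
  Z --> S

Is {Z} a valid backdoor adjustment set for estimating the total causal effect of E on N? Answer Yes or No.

No

Backdoor paths from E to N (paths whose first edge points into E):
  P1: E <- Z -> S -> N
  P2: E <- Z -> N
  P3: E <- S <- Z -> N
  P4: E <- S -> N
Condition 1 (no descendant of E in the set): holds — descendants of E are {N}; none are in {Z}.
Condition 2 (every backdoor path blocked by {Z}):
  P1: blocked at fork node Z ∈ conditioning set.
  P2: blocked at fork node Z ∈ conditioning set.
  P3: blocked at fork node Z ∈ conditioning set.
  P4: open — no interior node is in the conditioning set.
{Z} does not satisfy the backdoor criterion.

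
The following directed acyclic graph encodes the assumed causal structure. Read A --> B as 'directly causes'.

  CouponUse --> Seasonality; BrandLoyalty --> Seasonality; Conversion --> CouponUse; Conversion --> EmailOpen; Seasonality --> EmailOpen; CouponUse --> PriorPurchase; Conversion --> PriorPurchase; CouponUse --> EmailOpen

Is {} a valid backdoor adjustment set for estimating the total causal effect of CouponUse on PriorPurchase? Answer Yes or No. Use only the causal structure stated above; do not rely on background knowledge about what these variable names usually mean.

No

Backdoor paths from CouponUse to PriorPurchase (paths whose first edge points into CouponUse):
  P1: CouponUse <- Conversion -> PriorPurchase
Condition 1 (no descendant of CouponUse in the set): holds — descendants of CouponUse are {EmailOpen, PriorPurchase, Seasonality}; none are in {}.
Condition 2 (every backdoor path blocked by {}):
  P1: open — no interior node is in the conditioning set.
{} does not satisfy the backdoor criterion.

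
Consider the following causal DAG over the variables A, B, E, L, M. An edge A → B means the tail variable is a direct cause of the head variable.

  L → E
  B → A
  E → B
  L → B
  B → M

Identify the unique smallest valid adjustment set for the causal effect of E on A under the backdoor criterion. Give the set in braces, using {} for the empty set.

Variables eligible for adjustment (non-descendants of E, excluding E and A): {L}.
Backdoor paths from E to A:
  P1: E <- L -> B -> A
The empty set is not sufficient: P1 (E <- L -> B -> A) has no collider blocking it and no conditioned non-collider, so it is open.
Try {L}:
  P1: blocked at fork node L ∈ conditioning set.
{L} contains no descendant of E and blocks every backdoor path.
{L} is the unique smallest valid adjustment set.

{L}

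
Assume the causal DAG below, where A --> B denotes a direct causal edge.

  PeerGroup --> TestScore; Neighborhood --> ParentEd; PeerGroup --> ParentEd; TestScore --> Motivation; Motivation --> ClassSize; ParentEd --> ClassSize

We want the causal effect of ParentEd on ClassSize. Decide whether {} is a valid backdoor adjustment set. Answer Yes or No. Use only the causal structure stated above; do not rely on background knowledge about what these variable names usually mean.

No

Backdoor paths from ParentEd to ClassSize (paths whose first edge points into ParentEd):
  P1: ParentEd <- PeerGroup -> TestScore -> Motivation -> ClassSize
Condition 1 (no descendant of ParentEd in the set): holds — descendants of ParentEd are {ClassSize}; none are in {}.
Condition 2 (every backdoor path blocked by {}):
  P1: open — no interior node is in the conditioning set.
{} does not satisfy the backdoor criterion.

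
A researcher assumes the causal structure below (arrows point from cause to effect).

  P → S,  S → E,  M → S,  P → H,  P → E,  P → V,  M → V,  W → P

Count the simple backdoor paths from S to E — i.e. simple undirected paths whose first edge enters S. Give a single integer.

A backdoor path from S to E is any simple undirected path whose first edge points into S (i.e. leaves S via a parent).
Parents of S: {M, P}.
Enumerating:
  P1: S <- M -> V <- P -> E
  P2: S <- P -> E
That exhausts the simple backdoor paths. Count: 2.

2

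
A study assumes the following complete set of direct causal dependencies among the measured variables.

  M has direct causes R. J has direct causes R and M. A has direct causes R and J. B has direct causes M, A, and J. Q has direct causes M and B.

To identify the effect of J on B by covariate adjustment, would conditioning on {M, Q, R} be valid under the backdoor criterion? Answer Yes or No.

Backdoor paths from J to B (paths whose first edge points into J):
  P1: J <- R -> M -> B
  P2: J <- R -> M -> Q <- B
  P3: J <- R -> A -> B
  P4: J <- M <- R -> A -> B
  P5: J <- M -> B
  P6: J <- M -> Q <- B
Condition 1 (no descendant of J in the set): FAILS — Q is a descendant of J.
Condition 2 (every backdoor path blocked by {M, Q, R}):
  P1: blocked at fork node R ∈ conditioning set.
  P2: blocked at fork node R ∈ conditioning set.
  P3: blocked at fork node R ∈ conditioning set.
  P4: blocked at chain node M ∈ conditioning set.
  P5: blocked at fork node M ∈ conditioning set.
  P6: blocked at fork node M ∈ conditioning set.
{M, Q, R} does not satisfy the backdoor criterion.

No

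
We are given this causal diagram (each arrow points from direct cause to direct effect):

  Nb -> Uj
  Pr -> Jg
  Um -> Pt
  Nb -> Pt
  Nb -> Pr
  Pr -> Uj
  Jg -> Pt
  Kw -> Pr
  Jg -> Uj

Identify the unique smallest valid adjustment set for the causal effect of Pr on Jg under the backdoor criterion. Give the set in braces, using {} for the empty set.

Variables eligible for adjustment (non-descendants of Pr, excluding Pr and Jg): {Kw, Nb, Um}.
Backdoor paths from Pr to Jg:
  P1: Pr <- Nb -> Uj <- Jg
  P2: Pr <- Nb -> Pt <- Jg
Each backdoor path contains an unconditioned collider, so every path is already blocked with the empty conditioning set:
  P1: blocked at collider Uj (neither it nor any descendant is in the conditioning set).
  P2: blocked at collider Pt (neither it nor any descendant is in the conditioning set).
The empty set is therefore the unique smallest valid set.

{}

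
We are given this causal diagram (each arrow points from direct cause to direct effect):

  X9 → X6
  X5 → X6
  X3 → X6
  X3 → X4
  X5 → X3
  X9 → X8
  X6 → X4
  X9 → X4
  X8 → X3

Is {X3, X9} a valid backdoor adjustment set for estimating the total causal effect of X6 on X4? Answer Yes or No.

Backdoor paths from X6 to X4 (paths whose first edge points into X6):
  P1: X6 <- X9 -> X8 -> X3 -> X4
  P2: X6 <- X9 -> X4
  P3: X6 <- X5 -> X3 <- X8 <- X9 -> X4
  P4: X6 <- X5 -> X3 -> X4
  P5: X6 <- X3 <- X8 <- X9 -> X4
  P6: X6 <- X3 -> X4
Condition 1 (no descendant of X6 in the set): holds — descendants of X6 are {X4}; none are in {X3, X9}.
Condition 2 (every backdoor path blocked by {X3, X9}):
  P1: blocked at fork node X9 ∈ conditioning set.
  P2: blocked at fork node X9 ∈ conditioning set.
  P3: blocked at fork node X9 ∈ conditioning set.
  P4: blocked at chain node X3 ∈ conditioning set.
  P5: blocked at chain node X3 ∈ conditioning set.
  P6: blocked at fork node X3 ∈ conditioning set.
{X3, X9} satisfies the backdoor criterion.

Yes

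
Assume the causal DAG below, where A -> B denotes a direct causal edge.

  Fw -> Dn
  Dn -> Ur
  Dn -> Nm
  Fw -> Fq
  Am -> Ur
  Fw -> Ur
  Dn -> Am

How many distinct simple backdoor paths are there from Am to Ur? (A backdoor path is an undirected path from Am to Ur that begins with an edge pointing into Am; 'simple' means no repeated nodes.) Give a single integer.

A backdoor path from Am to Ur is any simple undirected path whose first edge points into Am (i.e. leaves Am via a parent).
Parents of Am: {Dn}.
Enumerating:
  P1: Am <- Dn <- Fw -> Ur
  P2: Am <- Dn -> Ur
That exhausts the simple backdoor paths. Count: 2.

2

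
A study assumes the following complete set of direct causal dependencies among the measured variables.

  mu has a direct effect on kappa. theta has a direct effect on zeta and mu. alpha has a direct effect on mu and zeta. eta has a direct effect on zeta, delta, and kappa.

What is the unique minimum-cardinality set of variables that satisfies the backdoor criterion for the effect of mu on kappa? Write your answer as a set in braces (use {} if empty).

{}

Variables eligible for adjustment (non-descendants of mu, excluding mu and kappa): {alpha, delta, eta, theta, zeta}.
Backdoor paths from mu to kappa:
  P1: mu <- alpha -> zeta <- eta -> kappa
  P2: mu <- theta -> zeta <- eta -> kappa
Each backdoor path contains an unconditioned collider, so every path is already blocked with the empty conditioning set:
  P1: blocked at collider zeta (neither it nor any descendant is in the conditioning set).
  P2: blocked at collider zeta (neither it nor any descendant is in the conditioning set).
The empty set is therefore the unique smallest valid set.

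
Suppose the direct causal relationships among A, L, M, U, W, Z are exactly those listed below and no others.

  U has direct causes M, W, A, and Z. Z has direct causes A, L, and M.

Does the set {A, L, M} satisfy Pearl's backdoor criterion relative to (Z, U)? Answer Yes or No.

Yes

Backdoor paths from Z to U (paths whose first edge points into Z):
  P1: Z <- M -> U
  P2: Z <- A -> U
Condition 1 (no descendant of Z in the set): holds — descendants of Z are {U}; none are in {A, L, M}.
Condition 2 (every backdoor path blocked by {A, L, M}):
  P1: blocked at fork node M ∈ conditioning set.
  P2: blocked at fork node A ∈ conditioning set.
{A, L, M} satisfies the backdoor criterion.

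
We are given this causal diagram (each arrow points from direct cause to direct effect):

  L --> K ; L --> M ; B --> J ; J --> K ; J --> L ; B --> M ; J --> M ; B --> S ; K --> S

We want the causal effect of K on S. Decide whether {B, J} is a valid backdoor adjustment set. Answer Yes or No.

Yes

Backdoor paths from K to S (paths whose first edge points into K):
  P1: K <- J <- B -> S
  P2: K <- J -> L -> M <- B -> S
  P3: K <- J -> M <- B -> S
  P4: K <- L <- J <- B -> S
  P5: K <- L <- J -> M <- B -> S
  P6: K <- L -> M <- B -> S
  P7: K <- L -> M <- J <- B -> S
Condition 1 (no descendant of K in the set): holds — descendants of K are {S}; none are in {B, J}.
Condition 2 (every backdoor path blocked by {B, J}):
  P1: blocked at chain node J ∈ conditioning set.
  P2: blocked at fork node J ∈ conditioning set.
  P3: blocked at fork node J ∈ conditioning set.
  P4: blocked at chain node J ∈ conditioning set.
  P5: blocked at fork node J ∈ conditioning set.
  P6: blocked at collider M (neither it nor any descendant is in the conditioning set).
  P7: blocked at collider M (neither it nor any descendant is in the conditioning set).
{B, J} satisfies the backdoor criterion.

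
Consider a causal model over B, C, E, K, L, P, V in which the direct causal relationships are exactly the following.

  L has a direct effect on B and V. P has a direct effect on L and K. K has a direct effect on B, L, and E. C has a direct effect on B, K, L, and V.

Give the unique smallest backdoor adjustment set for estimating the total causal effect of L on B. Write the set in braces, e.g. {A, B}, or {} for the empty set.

{C, K}

Variables eligible for adjustment (non-descendants of L, excluding L and B): {C, E, K, P}.
Backdoor paths from L to B:
  P1: L <- C -> K -> B
  P2: L <- C -> B
  P3: L <- P -> K <- C -> B
  P4: L <- P -> K -> B
  P5: L <- K <- C -> B
  P6: L <- K -> B
The empty set is not sufficient: P1 (L <- C -> K -> B) has no collider blocking it and no conditioned non-collider, so it is open.
Try {C, K}:
  P1: blocked at fork node C ∈ conditioning set.
  P2: blocked at fork node C ∈ conditioning set.
  P3: blocked at fork node C ∈ conditioning set.
  P4: blocked at chain node K ∈ conditioning set.
  P5: blocked at chain node K ∈ conditioning set.
  P6: blocked at fork node K ∈ conditioning set.
{C, K} contains no descendant of L and blocks every backdoor path.
Every element of {C, K} is needed (dropping C leaves P2 open; dropping K leaves P4 open), so no proper subset is valid.
Among all size-2 subsets of the eligible variables, only {C, K} blocks every backdoor path, so it is the unique smallest valid adjustment set.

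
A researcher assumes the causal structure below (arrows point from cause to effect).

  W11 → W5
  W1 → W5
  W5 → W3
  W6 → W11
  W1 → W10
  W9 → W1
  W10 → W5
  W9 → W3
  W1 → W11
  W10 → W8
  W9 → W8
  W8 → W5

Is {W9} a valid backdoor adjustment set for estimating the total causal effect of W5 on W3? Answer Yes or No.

Yes

Backdoor paths from W5 to W3 (paths whose first edge points into W5):
  P1: W5 <- W1 <- W9 -> W3
  P2: W5 <- W1 -> W10 -> W8 <- W9 -> W3
  P3: W5 <- W10 <- W1 <- W9 -> W3
  P4: W5 <- W10 -> W8 <- W9 -> W3
  P5: W5 <- W11 <- W1 <- W9 -> W3
  P6: W5 <- W11 <- W1 -> W10 -> W8 <- W9 -> W3
  P7: W5 <- W8 <- W9 -> W3
  P8: W5 <- W8 <- W10 <- W1 <- W9 -> W3
Condition 1 (no descendant of W5 in the set): holds — descendants of W5 are {W3}; none are in {W9}.
Condition 2 (every backdoor path blocked by {W9}):
  P1: blocked at fork node W9 ∈ conditioning set.
  P2: blocked at collider W8 (neither it nor any descendant is in the conditioning set).
  P3: blocked at fork node W9 ∈ conditioning set.
  P4: blocked at collider W8 (neither it nor any descendant is in the conditioning set).
  P5: blocked at fork node W9 ∈ conditioning set.
  P6: blocked at collider W8 (neither it nor any descendant is in the conditioning set).
  P7: blocked at fork node W9 ∈ conditioning set.
  P8: blocked at fork node W9 ∈ conditioning set.
{W9} satisfies the backdoor criterion.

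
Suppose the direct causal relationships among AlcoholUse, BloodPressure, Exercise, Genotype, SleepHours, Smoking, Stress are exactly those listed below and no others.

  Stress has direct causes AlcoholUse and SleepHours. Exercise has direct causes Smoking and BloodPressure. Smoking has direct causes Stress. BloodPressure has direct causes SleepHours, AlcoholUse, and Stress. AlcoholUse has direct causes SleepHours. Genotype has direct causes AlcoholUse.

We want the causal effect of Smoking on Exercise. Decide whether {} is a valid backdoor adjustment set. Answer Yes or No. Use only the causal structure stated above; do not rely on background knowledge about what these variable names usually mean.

No

Backdoor paths from Smoking to Exercise (paths whose first edge points into Smoking):
  P1: Smoking <- Stress <- SleepHours -> AlcoholUse -> BloodPressure -> Exercise
  P2: Smoking <- Stress <- SleepHours -> BloodPressure -> Exercise
  P3: Smoking <- Stress <- AlcoholUse <- SleepHours -> BloodPressure -> Exercise
  P4: Smoking <- Stress <- AlcoholUse -> BloodPressure -> Exercise
  P5: Smoking <- Stress -> BloodPressure -> Exercise
Condition 1 (no descendant of Smoking in the set): holds — descendants of Smoking are {Exercise}; none are in {}.
Condition 2 (every backdoor path blocked by {}):
  P1: open — no interior node is in the conditioning set.
  P2: open — no interior node is in the conditioning set.
  P3: open — no interior node is in the conditioning set.
  P4: open — no interior node is in the conditioning set.
  P5: open — no interior node is in the conditioning set.
{} does not satisfy the backdoor criterion.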